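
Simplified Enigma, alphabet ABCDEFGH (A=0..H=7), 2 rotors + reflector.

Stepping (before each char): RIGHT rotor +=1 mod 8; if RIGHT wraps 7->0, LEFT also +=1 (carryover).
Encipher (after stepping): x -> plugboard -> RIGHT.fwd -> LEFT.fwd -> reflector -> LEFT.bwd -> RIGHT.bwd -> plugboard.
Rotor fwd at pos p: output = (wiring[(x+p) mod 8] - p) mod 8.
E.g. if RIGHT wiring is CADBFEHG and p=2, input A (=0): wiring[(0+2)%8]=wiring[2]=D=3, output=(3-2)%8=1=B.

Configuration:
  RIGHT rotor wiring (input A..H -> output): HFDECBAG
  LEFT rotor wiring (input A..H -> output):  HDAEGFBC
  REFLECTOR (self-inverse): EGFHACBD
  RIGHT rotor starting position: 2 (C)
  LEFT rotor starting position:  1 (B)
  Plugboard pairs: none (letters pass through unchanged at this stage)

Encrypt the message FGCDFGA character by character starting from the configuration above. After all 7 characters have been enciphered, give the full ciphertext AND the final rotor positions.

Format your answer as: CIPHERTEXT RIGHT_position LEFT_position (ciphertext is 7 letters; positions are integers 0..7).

Char 1 ('F'): step: R->3, L=1; F->plug->F->R->E->L->E->refl->A->L'->F->R'->D->plug->D
Char 2 ('G'): step: R->4, L=1; G->plug->G->R->H->L->G->refl->B->L'->G->R'->A->plug->A
Char 3 ('C'): step: R->5, L=1; C->plug->C->R->B->L->H->refl->D->L'->C->R'->D->plug->D
Char 4 ('D'): step: R->6, L=1; D->plug->D->R->H->L->G->refl->B->L'->G->R'->F->plug->F
Char 5 ('F'): step: R->7, L=1; F->plug->F->R->D->L->F->refl->C->L'->A->R'->B->plug->B
Char 6 ('G'): step: R->0, L->2 (L advanced); G->plug->G->R->A->L->G->refl->B->L'->H->R'->A->plug->A
Char 7 ('A'): step: R->1, L=2; A->plug->A->R->E->L->H->refl->D->L'->D->R'->C->plug->C
Final: ciphertext=DADFBAC, RIGHT=1, LEFT=2

Answer: DADFBAC 1 2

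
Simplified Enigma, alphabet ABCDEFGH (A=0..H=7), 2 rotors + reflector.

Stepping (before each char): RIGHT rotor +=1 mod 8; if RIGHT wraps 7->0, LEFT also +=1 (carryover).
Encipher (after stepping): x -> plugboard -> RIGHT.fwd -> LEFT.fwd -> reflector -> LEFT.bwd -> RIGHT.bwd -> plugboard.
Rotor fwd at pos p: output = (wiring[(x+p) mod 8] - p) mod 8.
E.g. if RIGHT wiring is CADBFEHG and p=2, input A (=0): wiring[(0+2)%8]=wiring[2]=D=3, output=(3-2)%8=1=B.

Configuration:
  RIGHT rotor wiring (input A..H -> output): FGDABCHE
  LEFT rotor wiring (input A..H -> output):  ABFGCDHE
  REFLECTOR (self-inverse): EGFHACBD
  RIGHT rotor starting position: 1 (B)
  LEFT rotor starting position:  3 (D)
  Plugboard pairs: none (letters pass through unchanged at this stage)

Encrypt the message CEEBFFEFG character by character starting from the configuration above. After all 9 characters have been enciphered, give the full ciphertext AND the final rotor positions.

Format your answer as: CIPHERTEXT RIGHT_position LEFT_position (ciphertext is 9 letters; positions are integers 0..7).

Char 1 ('C'): step: R->2, L=3; C->plug->C->R->H->L->C->refl->F->L'->F->R'->E->plug->E
Char 2 ('E'): step: R->3, L=3; E->plug->E->R->B->L->H->refl->D->L'->A->R'->H->plug->H
Char 3 ('E'): step: R->4, L=3; E->plug->E->R->B->L->H->refl->D->L'->A->R'->D->plug->D
Char 4 ('B'): step: R->5, L=3; B->plug->B->R->C->L->A->refl->E->L'->D->R'->G->plug->G
Char 5 ('F'): step: R->6, L=3; F->plug->F->R->C->L->A->refl->E->L'->D->R'->G->plug->G
Char 6 ('F'): step: R->7, L=3; F->plug->F->R->C->L->A->refl->E->L'->D->R'->G->plug->G
Char 7 ('E'): step: R->0, L->4 (L advanced); E->plug->E->R->B->L->H->refl->D->L'->C->R'->F->plug->F
Char 8 ('F'): step: R->1, L=4; F->plug->F->R->G->L->B->refl->G->L'->A->R'->D->plug->D
Char 9 ('G'): step: R->2, L=4; G->plug->G->R->D->L->A->refl->E->L'->E->R'->H->plug->H
Final: ciphertext=EHDGGGFDH, RIGHT=2, LEFT=4

Answer: EHDGGGFDH 2 4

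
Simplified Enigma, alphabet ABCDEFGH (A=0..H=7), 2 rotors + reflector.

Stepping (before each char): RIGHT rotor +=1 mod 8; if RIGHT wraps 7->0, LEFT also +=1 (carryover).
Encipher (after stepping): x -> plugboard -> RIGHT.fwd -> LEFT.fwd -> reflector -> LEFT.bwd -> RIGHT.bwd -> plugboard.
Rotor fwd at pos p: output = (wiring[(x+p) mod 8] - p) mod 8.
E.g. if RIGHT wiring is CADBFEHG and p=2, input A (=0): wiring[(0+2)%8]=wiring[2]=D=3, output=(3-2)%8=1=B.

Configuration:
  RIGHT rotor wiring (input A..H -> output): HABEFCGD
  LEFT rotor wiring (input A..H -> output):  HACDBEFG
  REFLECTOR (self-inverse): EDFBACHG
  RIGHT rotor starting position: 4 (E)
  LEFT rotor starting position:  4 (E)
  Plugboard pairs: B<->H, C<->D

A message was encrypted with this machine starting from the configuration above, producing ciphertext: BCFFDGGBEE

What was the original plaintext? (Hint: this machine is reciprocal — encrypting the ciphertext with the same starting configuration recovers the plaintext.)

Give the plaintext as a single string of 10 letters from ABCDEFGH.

Char 1 ('B'): step: R->5, L=4; B->plug->H->R->A->L->F->refl->C->L'->D->R'->E->plug->E
Char 2 ('C'): step: R->6, L=4; C->plug->D->R->C->L->B->refl->D->L'->E->R'->H->plug->B
Char 3 ('F'): step: R->7, L=4; F->plug->F->R->G->L->G->refl->H->L'->H->R'->H->plug->B
Char 4 ('F'): step: R->0, L->5 (L advanced); F->plug->F->R->C->L->B->refl->D->L'->E->R'->D->plug->C
Char 5 ('D'): step: R->1, L=5; D->plug->C->R->D->L->C->refl->F->L'->F->R'->F->plug->F
Char 6 ('G'): step: R->2, L=5; G->plug->G->R->F->L->F->refl->C->L'->D->R'->C->plug->D
Char 7 ('G'): step: R->3, L=5; G->plug->G->R->F->L->F->refl->C->L'->D->R'->D->plug->C
Char 8 ('B'): step: R->4, L=5; B->plug->H->R->A->L->H->refl->G->L'->G->R'->B->plug->H
Char 9 ('E'): step: R->5, L=5; E->plug->E->R->D->L->C->refl->F->L'->F->R'->A->plug->A
Char 10 ('E'): step: R->6, L=5; E->plug->E->R->D->L->C->refl->F->L'->F->R'->B->plug->H

Answer: EBBCFDCHAH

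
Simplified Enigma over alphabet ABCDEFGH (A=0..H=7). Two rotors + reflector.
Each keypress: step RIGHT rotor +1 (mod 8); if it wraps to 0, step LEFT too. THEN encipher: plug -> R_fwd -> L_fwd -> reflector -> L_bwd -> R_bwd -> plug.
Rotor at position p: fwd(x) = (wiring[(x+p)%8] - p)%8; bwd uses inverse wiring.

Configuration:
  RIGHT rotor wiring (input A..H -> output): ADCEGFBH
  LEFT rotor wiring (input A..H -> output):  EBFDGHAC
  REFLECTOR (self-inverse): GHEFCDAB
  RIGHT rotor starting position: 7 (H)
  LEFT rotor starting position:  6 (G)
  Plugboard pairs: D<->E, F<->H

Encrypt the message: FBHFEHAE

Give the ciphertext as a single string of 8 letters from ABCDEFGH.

Char 1 ('F'): step: R->0, L->7 (L advanced); F->plug->H->R->H->L->B->refl->H->L'->F->R'->F->plug->H
Char 2 ('B'): step: R->1, L=7; B->plug->B->R->B->L->F->refl->D->L'->A->R'->F->plug->H
Char 3 ('H'): step: R->2, L=7; H->plug->F->R->F->L->H->refl->B->L'->H->R'->E->plug->D
Char 4 ('F'): step: R->3, L=7; F->plug->H->R->H->L->B->refl->H->L'->F->R'->F->plug->H
Char 5 ('E'): step: R->4, L=7; E->plug->D->R->D->L->G->refl->A->L'->G->R'->G->plug->G
Char 6 ('H'): step: R->5, L=7; H->plug->F->R->F->L->H->refl->B->L'->H->R'->G->plug->G
Char 7 ('A'): step: R->6, L=7; A->plug->A->R->D->L->G->refl->A->L'->G->R'->F->plug->H
Char 8 ('E'): step: R->7, L=7; E->plug->D->R->D->L->G->refl->A->L'->G->R'->G->plug->G

Answer: HHDHGGHG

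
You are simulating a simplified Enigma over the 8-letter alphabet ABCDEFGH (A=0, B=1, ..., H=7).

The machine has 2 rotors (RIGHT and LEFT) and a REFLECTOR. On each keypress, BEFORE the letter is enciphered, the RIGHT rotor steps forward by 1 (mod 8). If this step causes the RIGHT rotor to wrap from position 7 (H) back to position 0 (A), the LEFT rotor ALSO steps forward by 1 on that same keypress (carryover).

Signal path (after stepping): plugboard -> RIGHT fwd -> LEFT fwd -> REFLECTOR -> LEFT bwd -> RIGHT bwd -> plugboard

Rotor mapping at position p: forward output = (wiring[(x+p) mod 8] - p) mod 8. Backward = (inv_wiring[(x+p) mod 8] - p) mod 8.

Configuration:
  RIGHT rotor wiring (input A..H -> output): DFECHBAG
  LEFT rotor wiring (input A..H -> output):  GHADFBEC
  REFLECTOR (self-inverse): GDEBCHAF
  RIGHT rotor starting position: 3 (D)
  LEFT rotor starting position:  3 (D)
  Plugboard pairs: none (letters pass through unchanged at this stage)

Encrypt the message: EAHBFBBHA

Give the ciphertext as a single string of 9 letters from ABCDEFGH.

Answer: CFCAEHCAD

Derivation:
Char 1 ('E'): step: R->4, L=3; E->plug->E->R->H->L->F->refl->H->L'->E->R'->C->plug->C
Char 2 ('A'): step: R->5, L=3; A->plug->A->R->E->L->H->refl->F->L'->H->R'->F->plug->F
Char 3 ('H'): step: R->6, L=3; H->plug->H->R->D->L->B->refl->D->L'->F->R'->C->plug->C
Char 4 ('B'): step: R->7, L=3; B->plug->B->R->E->L->H->refl->F->L'->H->R'->A->plug->A
Char 5 ('F'): step: R->0, L->4 (L advanced); F->plug->F->R->B->L->F->refl->H->L'->H->R'->E->plug->E
Char 6 ('B'): step: R->1, L=4; B->plug->B->R->D->L->G->refl->A->L'->C->R'->H->plug->H
Char 7 ('B'): step: R->2, L=4; B->plug->B->R->A->L->B->refl->D->L'->F->R'->C->plug->C
Char 8 ('H'): step: R->3, L=4; H->plug->H->R->B->L->F->refl->H->L'->H->R'->A->plug->A
Char 9 ('A'): step: R->4, L=4; A->plug->A->R->D->L->G->refl->A->L'->C->R'->D->plug->D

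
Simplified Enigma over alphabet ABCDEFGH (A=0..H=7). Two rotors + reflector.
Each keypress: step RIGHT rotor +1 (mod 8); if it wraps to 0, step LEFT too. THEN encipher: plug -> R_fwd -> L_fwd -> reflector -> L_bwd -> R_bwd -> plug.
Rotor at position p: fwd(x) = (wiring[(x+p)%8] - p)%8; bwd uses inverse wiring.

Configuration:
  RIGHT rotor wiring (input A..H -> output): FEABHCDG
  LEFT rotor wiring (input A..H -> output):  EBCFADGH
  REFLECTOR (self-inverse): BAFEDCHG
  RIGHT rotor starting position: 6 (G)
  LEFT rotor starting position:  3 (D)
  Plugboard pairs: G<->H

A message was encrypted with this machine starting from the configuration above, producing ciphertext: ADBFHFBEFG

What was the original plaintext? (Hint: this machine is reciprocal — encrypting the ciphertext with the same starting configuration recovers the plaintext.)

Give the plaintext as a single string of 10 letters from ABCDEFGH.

Char 1 ('A'): step: R->7, L=3; A->plug->A->R->H->L->H->refl->G->L'->G->R'->B->plug->B
Char 2 ('D'): step: R->0, L->4 (L advanced); D->plug->D->R->B->L->H->refl->G->L'->G->R'->H->plug->G
Char 3 ('B'): step: R->1, L=4; B->plug->B->R->H->L->B->refl->A->L'->E->R'->H->plug->G
Char 4 ('F'): step: R->2, L=4; F->plug->F->R->E->L->A->refl->B->L'->H->R'->B->plug->B
Char 5 ('H'): step: R->3, L=4; H->plug->G->R->B->L->H->refl->G->L'->G->R'->A->plug->A
Char 6 ('F'): step: R->4, L=4; F->plug->F->R->A->L->E->refl->D->L'->D->R'->A->plug->A
Char 7 ('B'): step: R->5, L=4; B->plug->B->R->G->L->G->refl->H->L'->B->R'->C->plug->C
Char 8 ('E'): step: R->6, L=4; E->plug->E->R->C->L->C->refl->F->L'->F->R'->A->plug->A
Char 9 ('F'): step: R->7, L=4; F->plug->F->R->A->L->E->refl->D->L'->D->R'->G->plug->H
Char 10 ('G'): step: R->0, L->5 (L advanced); G->plug->H->R->G->L->A->refl->B->L'->B->R'->D->plug->D

Answer: BGGBAACAHD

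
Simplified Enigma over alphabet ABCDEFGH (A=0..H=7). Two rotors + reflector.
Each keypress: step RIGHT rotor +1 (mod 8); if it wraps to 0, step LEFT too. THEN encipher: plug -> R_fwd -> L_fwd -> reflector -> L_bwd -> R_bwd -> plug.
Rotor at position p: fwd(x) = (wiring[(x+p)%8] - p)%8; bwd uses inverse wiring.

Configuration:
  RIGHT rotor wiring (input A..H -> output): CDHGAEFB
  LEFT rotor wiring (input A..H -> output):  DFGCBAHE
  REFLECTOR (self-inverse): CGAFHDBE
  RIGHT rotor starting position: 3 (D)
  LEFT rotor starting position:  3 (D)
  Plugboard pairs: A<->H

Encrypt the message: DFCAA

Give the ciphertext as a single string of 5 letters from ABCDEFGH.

Char 1 ('D'): step: R->4, L=3; D->plug->D->R->F->L->A->refl->C->L'->G->R'->E->plug->E
Char 2 ('F'): step: R->5, L=3; F->plug->F->R->C->L->F->refl->D->L'->H->R'->A->plug->H
Char 3 ('C'): step: R->6, L=3; C->plug->C->R->E->L->B->refl->G->L'->B->R'->E->plug->E
Char 4 ('A'): step: R->7, L=3; A->plug->H->R->G->L->C->refl->A->L'->F->R'->G->plug->G
Char 5 ('A'): step: R->0, L->4 (L advanced); A->plug->H->R->B->L->E->refl->H->L'->E->R'->F->plug->F

Answer: EHEGF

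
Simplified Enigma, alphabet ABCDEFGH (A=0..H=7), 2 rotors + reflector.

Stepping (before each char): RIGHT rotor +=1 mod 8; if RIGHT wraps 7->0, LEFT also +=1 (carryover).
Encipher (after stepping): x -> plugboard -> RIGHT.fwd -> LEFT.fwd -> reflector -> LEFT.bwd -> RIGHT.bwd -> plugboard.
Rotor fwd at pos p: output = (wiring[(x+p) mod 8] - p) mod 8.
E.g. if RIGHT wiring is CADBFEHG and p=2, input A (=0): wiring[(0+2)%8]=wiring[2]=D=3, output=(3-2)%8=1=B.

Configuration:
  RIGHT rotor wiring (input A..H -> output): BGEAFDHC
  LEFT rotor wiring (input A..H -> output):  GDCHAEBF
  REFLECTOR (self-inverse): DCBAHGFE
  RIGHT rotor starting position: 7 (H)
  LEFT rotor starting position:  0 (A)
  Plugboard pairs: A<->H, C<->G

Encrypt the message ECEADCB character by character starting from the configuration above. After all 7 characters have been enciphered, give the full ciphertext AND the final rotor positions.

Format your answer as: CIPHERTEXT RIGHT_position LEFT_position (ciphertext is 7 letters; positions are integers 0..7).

Answer: GAAGGHA 6 1

Derivation:
Char 1 ('E'): step: R->0, L->1 (L advanced); E->plug->E->R->F->L->A->refl->D->L'->E->R'->C->plug->G
Char 2 ('C'): step: R->1, L=1; C->plug->G->R->B->L->B->refl->C->L'->A->R'->H->plug->A
Char 3 ('E'): step: R->2, L=1; E->plug->E->R->F->L->A->refl->D->L'->E->R'->H->plug->A
Char 4 ('A'): step: R->3, L=1; A->plug->H->R->B->L->B->refl->C->L'->A->R'->C->plug->G
Char 5 ('D'): step: R->4, L=1; D->plug->D->R->G->L->E->refl->H->L'->D->R'->C->plug->G
Char 6 ('C'): step: R->5, L=1; C->plug->G->R->D->L->H->refl->E->L'->G->R'->A->plug->H
Char 7 ('B'): step: R->6, L=1; B->plug->B->R->E->L->D->refl->A->L'->F->R'->H->plug->A
Final: ciphertext=GAAGGHA, RIGHT=6, LEFT=1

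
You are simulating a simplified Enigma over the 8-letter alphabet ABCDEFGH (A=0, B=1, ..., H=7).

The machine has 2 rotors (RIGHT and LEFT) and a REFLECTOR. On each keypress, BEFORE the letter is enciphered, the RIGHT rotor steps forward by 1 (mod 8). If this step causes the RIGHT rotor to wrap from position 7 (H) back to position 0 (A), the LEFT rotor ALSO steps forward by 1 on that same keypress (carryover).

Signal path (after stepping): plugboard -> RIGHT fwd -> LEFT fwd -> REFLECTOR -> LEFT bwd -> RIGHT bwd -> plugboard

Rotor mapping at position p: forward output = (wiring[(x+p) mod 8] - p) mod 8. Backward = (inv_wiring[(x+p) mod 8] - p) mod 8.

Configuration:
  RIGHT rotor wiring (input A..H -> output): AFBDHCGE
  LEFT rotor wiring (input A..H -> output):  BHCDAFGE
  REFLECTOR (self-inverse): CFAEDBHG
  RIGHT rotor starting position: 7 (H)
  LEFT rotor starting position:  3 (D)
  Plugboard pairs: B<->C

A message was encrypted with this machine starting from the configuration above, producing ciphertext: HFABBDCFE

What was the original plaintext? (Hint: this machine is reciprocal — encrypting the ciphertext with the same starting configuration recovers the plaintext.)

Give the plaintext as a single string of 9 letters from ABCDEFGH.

Answer: BCGHAHDAD

Derivation:
Char 1 ('H'): step: R->0, L->4 (L advanced); H->plug->H->R->E->L->F->refl->B->L'->B->R'->C->plug->B
Char 2 ('F'): step: R->1, L=4; F->plug->F->R->F->L->D->refl->E->L'->A->R'->B->plug->C
Char 3 ('A'): step: R->2, L=4; A->plug->A->R->H->L->H->refl->G->L'->G->R'->G->plug->G
Char 4 ('B'): step: R->3, L=4; B->plug->C->R->H->L->H->refl->G->L'->G->R'->H->plug->H
Char 5 ('B'): step: R->4, L=4; B->plug->C->R->C->L->C->refl->A->L'->D->R'->A->plug->A
Char 6 ('D'): step: R->5, L=4; D->plug->D->R->D->L->A->refl->C->L'->C->R'->H->plug->H
Char 7 ('C'): step: R->6, L=4; C->plug->B->R->G->L->G->refl->H->L'->H->R'->D->plug->D
Char 8 ('F'): step: R->7, L=4; F->plug->F->R->A->L->E->refl->D->L'->F->R'->A->plug->A
Char 9 ('E'): step: R->0, L->5 (L advanced); E->plug->E->R->H->L->D->refl->E->L'->D->R'->D->plug->D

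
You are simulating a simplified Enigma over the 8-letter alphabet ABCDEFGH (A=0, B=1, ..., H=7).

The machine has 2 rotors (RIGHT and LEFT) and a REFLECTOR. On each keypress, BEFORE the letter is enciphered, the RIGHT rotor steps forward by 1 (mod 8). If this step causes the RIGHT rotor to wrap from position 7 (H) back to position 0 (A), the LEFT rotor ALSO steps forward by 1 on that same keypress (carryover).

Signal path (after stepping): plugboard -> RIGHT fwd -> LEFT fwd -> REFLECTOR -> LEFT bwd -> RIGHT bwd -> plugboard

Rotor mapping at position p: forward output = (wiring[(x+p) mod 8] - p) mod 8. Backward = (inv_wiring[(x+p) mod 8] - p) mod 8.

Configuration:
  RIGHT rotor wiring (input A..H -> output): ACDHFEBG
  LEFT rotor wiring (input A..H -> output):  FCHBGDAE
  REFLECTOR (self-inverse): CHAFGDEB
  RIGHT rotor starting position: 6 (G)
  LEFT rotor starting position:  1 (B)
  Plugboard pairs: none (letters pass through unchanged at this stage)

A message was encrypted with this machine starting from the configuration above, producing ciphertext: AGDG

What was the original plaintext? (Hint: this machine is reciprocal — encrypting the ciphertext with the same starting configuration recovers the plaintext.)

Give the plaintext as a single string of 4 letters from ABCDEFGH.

Answer: BCBH

Derivation:
Char 1 ('A'): step: R->7, L=1; A->plug->A->R->H->L->E->refl->G->L'->B->R'->B->plug->B
Char 2 ('G'): step: R->0, L->2 (L advanced); G->plug->G->R->B->L->H->refl->B->L'->D->R'->C->plug->C
Char 3 ('D'): step: R->1, L=2; D->plug->D->R->E->L->G->refl->E->L'->C->R'->B->plug->B
Char 4 ('G'): step: R->2, L=2; G->plug->G->R->G->L->D->refl->F->L'->A->R'->H->plug->H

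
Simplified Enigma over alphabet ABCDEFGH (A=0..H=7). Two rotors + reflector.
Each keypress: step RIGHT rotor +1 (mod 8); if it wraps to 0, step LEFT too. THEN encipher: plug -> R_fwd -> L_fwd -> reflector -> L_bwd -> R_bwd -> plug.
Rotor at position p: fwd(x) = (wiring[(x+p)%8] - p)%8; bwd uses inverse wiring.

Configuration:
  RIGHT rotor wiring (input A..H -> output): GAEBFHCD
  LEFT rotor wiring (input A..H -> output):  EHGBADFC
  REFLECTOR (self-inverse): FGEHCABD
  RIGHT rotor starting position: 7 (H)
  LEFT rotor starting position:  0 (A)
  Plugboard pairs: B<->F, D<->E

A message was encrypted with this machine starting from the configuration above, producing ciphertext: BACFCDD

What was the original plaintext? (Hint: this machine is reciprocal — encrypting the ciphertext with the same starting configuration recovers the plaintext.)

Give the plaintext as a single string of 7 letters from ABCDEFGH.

Char 1 ('B'): step: R->0, L->1 (L advanced); B->plug->F->R->H->L->D->refl->H->L'->D->R'->H->plug->H
Char 2 ('A'): step: R->1, L=1; A->plug->A->R->H->L->D->refl->H->L'->D->R'->B->plug->F
Char 3 ('C'): step: R->2, L=1; C->plug->C->R->D->L->H->refl->D->L'->H->R'->B->plug->F
Char 4 ('F'): step: R->3, L=1; F->plug->B->R->C->L->A->refl->F->L'->B->R'->H->plug->H
Char 5 ('C'): step: R->4, L=1; C->plug->C->R->G->L->B->refl->G->L'->A->R'->G->plug->G
Char 6 ('D'): step: R->5, L=1; D->plug->E->R->D->L->H->refl->D->L'->H->R'->F->plug->B
Char 7 ('D'): step: R->6, L=1; D->plug->E->R->G->L->B->refl->G->L'->A->R'->C->plug->C

Answer: HFFHGBC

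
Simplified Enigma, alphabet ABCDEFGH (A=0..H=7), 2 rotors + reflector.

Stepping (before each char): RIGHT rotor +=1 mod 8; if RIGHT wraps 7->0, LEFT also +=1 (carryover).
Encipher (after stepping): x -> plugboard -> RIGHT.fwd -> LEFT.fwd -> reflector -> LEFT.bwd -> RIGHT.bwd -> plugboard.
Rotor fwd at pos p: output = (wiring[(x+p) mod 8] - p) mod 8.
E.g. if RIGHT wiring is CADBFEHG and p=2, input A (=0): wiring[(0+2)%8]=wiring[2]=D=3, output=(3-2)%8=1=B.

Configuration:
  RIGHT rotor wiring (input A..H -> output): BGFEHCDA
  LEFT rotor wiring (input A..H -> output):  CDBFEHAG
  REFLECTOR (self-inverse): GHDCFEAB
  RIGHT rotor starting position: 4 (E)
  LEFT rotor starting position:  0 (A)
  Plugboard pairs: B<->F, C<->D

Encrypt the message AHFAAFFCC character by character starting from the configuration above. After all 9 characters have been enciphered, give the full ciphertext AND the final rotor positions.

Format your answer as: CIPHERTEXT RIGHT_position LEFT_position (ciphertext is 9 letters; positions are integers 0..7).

Char 1 ('A'): step: R->5, L=0; A->plug->A->R->F->L->H->refl->B->L'->C->R'->H->plug->H
Char 2 ('H'): step: R->6, L=0; H->plug->H->R->E->L->E->refl->F->L'->D->R'->C->plug->D
Char 3 ('F'): step: R->7, L=0; F->plug->B->R->C->L->B->refl->H->L'->F->R'->E->plug->E
Char 4 ('A'): step: R->0, L->1 (L advanced); A->plug->A->R->B->L->A->refl->G->L'->E->R'->D->plug->C
Char 5 ('A'): step: R->1, L=1; A->plug->A->R->F->L->H->refl->B->L'->H->R'->G->plug->G
Char 6 ('F'): step: R->2, L=1; F->plug->B->R->C->L->E->refl->F->L'->G->R'->F->plug->B
Char 7 ('F'): step: R->3, L=1; F->plug->B->R->E->L->G->refl->A->L'->B->R'->A->plug->A
Char 8 ('C'): step: R->4, L=1; C->plug->D->R->E->L->G->refl->A->L'->B->R'->G->plug->G
Char 9 ('C'): step: R->5, L=1; C->plug->D->R->E->L->G->refl->A->L'->B->R'->E->plug->E
Final: ciphertext=HDECGBAGE, RIGHT=5, LEFT=1

Answer: HDECGBAGE 5 1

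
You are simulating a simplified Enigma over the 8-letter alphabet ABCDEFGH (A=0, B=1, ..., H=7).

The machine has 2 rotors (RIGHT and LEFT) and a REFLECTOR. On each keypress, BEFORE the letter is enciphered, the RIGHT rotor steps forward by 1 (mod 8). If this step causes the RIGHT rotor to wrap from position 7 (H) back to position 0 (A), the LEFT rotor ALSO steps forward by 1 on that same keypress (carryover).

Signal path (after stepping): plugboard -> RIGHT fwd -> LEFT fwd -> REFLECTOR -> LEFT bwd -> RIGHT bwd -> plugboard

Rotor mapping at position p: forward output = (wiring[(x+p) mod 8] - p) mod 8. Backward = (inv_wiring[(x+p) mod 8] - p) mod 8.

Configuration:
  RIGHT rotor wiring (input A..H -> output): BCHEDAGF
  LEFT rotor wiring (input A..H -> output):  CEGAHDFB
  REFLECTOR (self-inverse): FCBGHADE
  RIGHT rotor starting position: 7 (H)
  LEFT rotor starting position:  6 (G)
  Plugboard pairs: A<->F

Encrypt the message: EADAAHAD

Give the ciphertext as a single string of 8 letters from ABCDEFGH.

Answer: GDADGFCA

Derivation:
Char 1 ('E'): step: R->0, L->7 (L advanced); E->plug->E->R->D->L->H->refl->E->L'->G->R'->G->plug->G
Char 2 ('A'): step: R->1, L=7; A->plug->F->R->F->L->A->refl->F->L'->C->R'->D->plug->D
Char 3 ('D'): step: R->2, L=7; D->plug->D->R->G->L->E->refl->H->L'->D->R'->F->plug->A
Char 4 ('A'): step: R->3, L=7; A->plug->F->R->G->L->E->refl->H->L'->D->R'->D->plug->D
Char 5 ('A'): step: R->4, L=7; A->plug->F->R->G->L->E->refl->H->L'->D->R'->G->plug->G
Char 6 ('H'): step: R->5, L=7; H->plug->H->R->G->L->E->refl->H->L'->D->R'->A->plug->F
Char 7 ('A'): step: R->6, L=7; A->plug->F->R->G->L->E->refl->H->L'->D->R'->C->plug->C
Char 8 ('D'): step: R->7, L=7; D->plug->D->R->A->L->C->refl->B->L'->E->R'->F->plug->A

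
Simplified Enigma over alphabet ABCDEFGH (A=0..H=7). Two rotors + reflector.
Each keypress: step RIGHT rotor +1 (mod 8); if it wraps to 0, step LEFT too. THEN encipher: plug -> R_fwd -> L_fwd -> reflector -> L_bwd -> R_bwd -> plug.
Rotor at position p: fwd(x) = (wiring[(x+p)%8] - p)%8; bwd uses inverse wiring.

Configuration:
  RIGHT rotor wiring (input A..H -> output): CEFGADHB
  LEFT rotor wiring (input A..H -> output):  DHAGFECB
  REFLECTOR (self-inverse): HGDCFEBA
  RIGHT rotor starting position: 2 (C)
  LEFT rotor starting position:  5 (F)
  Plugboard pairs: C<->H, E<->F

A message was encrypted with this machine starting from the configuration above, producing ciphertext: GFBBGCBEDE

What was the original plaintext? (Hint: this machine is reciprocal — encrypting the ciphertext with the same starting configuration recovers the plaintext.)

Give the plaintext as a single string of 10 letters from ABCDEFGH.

Answer: CHGDHBCAGC

Derivation:
Char 1 ('G'): step: R->3, L=5; G->plug->G->R->B->L->F->refl->E->L'->C->R'->H->plug->C
Char 2 ('F'): step: R->4, L=5; F->plug->E->R->G->L->B->refl->G->L'->D->R'->C->plug->H
Char 3 ('B'): step: R->5, L=5; B->plug->B->R->C->L->E->refl->F->L'->B->R'->G->plug->G
Char 4 ('B'): step: R->6, L=5; B->plug->B->R->D->L->G->refl->B->L'->G->R'->D->plug->D
Char 5 ('G'): step: R->7, L=5; G->plug->G->R->E->L->C->refl->D->L'->F->R'->C->plug->H
Char 6 ('C'): step: R->0, L->6 (L advanced); C->plug->H->R->B->L->D->refl->C->L'->E->R'->B->plug->B
Char 7 ('B'): step: R->1, L=6; B->plug->B->R->E->L->C->refl->D->L'->B->R'->H->plug->C
Char 8 ('E'): step: R->2, L=6; E->plug->F->R->H->L->G->refl->B->L'->D->R'->A->plug->A
Char 9 ('D'): step: R->3, L=6; D->plug->D->R->E->L->C->refl->D->L'->B->R'->G->plug->G
Char 10 ('E'): step: R->4, L=6; E->plug->F->R->A->L->E->refl->F->L'->C->R'->H->plug->C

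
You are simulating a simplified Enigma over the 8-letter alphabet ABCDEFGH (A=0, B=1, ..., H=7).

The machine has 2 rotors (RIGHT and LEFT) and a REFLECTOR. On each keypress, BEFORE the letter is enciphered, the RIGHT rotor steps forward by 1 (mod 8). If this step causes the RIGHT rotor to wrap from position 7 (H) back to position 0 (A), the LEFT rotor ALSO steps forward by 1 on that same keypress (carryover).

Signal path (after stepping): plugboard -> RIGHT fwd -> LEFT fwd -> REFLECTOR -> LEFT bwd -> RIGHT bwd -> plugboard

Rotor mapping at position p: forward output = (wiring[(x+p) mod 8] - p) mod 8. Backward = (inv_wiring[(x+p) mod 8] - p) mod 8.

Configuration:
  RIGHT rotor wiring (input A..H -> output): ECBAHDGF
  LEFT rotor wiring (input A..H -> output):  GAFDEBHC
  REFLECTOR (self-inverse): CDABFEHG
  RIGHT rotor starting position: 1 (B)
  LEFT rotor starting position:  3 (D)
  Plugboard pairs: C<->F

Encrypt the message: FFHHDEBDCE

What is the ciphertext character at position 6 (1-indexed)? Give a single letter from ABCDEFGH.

Char 1 ('F'): step: R->2, L=3; F->plug->C->R->F->L->D->refl->B->L'->B->R'->D->plug->D
Char 2 ('F'): step: R->3, L=3; F->plug->C->R->A->L->A->refl->C->L'->H->R'->G->plug->G
Char 3 ('H'): step: R->4, L=3; H->plug->H->R->E->L->H->refl->G->L'->C->R'->C->plug->F
Char 4 ('H'): step: R->5, L=3; H->plug->H->R->C->L->G->refl->H->L'->E->R'->F->plug->C
Char 5 ('D'): step: R->6, L=3; D->plug->D->R->E->L->H->refl->G->L'->C->R'->F->plug->C
Char 6 ('E'): step: R->7, L=3; E->plug->E->R->B->L->B->refl->D->L'->F->R'->B->plug->B

B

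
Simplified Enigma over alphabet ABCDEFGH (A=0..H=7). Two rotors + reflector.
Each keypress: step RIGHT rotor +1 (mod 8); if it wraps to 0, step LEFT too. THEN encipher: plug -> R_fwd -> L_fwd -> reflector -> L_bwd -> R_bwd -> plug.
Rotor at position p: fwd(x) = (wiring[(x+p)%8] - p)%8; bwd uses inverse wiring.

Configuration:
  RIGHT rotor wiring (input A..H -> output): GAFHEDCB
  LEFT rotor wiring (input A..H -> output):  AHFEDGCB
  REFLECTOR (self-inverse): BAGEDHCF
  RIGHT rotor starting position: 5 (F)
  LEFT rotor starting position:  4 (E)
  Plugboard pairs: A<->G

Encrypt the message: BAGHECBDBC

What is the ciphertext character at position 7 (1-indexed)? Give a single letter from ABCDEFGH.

Char 1 ('B'): step: R->6, L=4; B->plug->B->R->D->L->F->refl->H->L'->A->R'->C->plug->C
Char 2 ('A'): step: R->7, L=4; A->plug->G->R->E->L->E->refl->D->L'->F->R'->F->plug->F
Char 3 ('G'): step: R->0, L->5 (L advanced); G->plug->A->R->G->L->H->refl->F->L'->B->R'->H->plug->H
Char 4 ('H'): step: R->1, L=5; H->plug->H->R->F->L->A->refl->B->L'->A->R'->G->plug->A
Char 5 ('E'): step: R->2, L=5; E->plug->E->R->A->L->B->refl->A->L'->F->R'->B->plug->B
Char 6 ('C'): step: R->3, L=5; C->plug->C->R->A->L->B->refl->A->L'->F->R'->G->plug->A
Char 7 ('B'): step: R->4, L=5; B->plug->B->R->H->L->G->refl->C->L'->E->R'->F->plug->F

F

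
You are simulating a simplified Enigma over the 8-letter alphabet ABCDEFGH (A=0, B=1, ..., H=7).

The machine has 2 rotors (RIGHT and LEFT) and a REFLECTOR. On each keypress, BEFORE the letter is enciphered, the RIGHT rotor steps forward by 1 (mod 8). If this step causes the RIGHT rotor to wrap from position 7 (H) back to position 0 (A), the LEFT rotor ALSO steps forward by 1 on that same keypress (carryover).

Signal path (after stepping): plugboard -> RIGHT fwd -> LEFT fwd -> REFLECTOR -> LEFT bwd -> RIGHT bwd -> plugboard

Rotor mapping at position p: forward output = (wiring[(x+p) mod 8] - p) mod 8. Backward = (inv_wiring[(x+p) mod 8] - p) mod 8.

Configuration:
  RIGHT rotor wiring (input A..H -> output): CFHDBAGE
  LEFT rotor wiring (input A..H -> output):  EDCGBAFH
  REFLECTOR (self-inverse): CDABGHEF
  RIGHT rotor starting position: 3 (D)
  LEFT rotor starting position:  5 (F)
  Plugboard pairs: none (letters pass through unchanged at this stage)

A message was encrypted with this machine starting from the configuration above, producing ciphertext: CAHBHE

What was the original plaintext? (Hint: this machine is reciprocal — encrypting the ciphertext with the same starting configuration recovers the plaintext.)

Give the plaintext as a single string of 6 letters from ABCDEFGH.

Char 1 ('C'): step: R->4, L=5; C->plug->C->R->C->L->C->refl->A->L'->B->R'->F->plug->F
Char 2 ('A'): step: R->5, L=5; A->plug->A->R->D->L->H->refl->F->L'->F->R'->D->plug->D
Char 3 ('H'): step: R->6, L=5; H->plug->H->R->C->L->C->refl->A->L'->B->R'->E->plug->E
Char 4 ('B'): step: R->7, L=5; B->plug->B->R->D->L->H->refl->F->L'->F->R'->A->plug->A
Char 5 ('H'): step: R->0, L->6 (L advanced); H->plug->H->R->E->L->E->refl->G->L'->C->R'->A->plug->A
Char 6 ('E'): step: R->1, L=6; E->plug->E->R->H->L->C->refl->A->L'->F->R'->F->plug->F

Answer: FDEAAF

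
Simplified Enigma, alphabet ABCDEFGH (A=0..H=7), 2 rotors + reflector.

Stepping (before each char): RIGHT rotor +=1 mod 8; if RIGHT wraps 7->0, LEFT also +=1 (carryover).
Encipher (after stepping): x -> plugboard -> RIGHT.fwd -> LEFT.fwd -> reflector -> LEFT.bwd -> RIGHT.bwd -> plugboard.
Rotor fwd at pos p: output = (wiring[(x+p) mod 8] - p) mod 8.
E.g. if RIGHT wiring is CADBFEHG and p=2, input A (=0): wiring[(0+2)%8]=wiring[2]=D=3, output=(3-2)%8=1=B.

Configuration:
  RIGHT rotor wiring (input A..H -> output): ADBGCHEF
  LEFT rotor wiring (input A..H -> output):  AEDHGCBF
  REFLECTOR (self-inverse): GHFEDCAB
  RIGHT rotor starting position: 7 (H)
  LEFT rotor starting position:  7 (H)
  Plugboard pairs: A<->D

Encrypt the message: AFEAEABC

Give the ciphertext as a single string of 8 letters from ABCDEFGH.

Char 1 ('A'): step: R->0, L->0 (L advanced); A->plug->D->R->G->L->B->refl->H->L'->D->R'->B->plug->B
Char 2 ('F'): step: R->1, L=0; F->plug->F->R->D->L->H->refl->B->L'->G->R'->E->plug->E
Char 3 ('E'): step: R->2, L=0; E->plug->E->R->C->L->D->refl->E->L'->B->R'->H->plug->H
Char 4 ('A'): step: R->3, L=0; A->plug->D->R->B->L->E->refl->D->L'->C->R'->E->plug->E
Char 5 ('E'): step: R->4, L=0; E->plug->E->R->E->L->G->refl->A->L'->A->R'->C->plug->C
Char 6 ('A'): step: R->5, L=0; A->plug->D->R->D->L->H->refl->B->L'->G->R'->E->plug->E
Char 7 ('B'): step: R->6, L=0; B->plug->B->R->H->L->F->refl->C->L'->F->R'->D->plug->A
Char 8 ('C'): step: R->7, L=0; C->plug->C->R->E->L->G->refl->A->L'->A->R'->G->plug->G

Answer: BEHECEAG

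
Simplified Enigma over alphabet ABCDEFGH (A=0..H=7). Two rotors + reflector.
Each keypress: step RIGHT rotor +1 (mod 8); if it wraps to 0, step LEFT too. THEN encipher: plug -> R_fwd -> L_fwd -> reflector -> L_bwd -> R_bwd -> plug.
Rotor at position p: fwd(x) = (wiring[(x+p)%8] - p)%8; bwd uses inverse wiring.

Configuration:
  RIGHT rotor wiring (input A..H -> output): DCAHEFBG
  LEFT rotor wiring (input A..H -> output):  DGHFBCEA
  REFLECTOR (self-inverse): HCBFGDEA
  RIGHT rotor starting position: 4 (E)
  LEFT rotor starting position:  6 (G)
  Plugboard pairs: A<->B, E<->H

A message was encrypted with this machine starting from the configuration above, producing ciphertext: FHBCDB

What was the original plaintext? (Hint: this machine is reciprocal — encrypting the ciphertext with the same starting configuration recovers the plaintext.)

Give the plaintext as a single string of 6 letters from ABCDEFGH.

Char 1 ('F'): step: R->5, L=6; F->plug->F->R->D->L->A->refl->H->L'->F->R'->E->plug->H
Char 2 ('H'): step: R->6, L=6; H->plug->E->R->C->L->F->refl->D->L'->G->R'->G->plug->G
Char 3 ('B'): step: R->7, L=6; B->plug->A->R->H->L->E->refl->G->L'->A->R'->E->plug->H
Char 4 ('C'): step: R->0, L->7 (L advanced); C->plug->C->R->A->L->B->refl->C->L'->F->R'->F->plug->F
Char 5 ('D'): step: R->1, L=7; D->plug->D->R->D->L->A->refl->H->L'->C->R'->H->plug->E
Char 6 ('B'): step: R->2, L=7; B->plug->A->R->G->L->D->refl->F->L'->H->R'->E->plug->H

Answer: HGHFEH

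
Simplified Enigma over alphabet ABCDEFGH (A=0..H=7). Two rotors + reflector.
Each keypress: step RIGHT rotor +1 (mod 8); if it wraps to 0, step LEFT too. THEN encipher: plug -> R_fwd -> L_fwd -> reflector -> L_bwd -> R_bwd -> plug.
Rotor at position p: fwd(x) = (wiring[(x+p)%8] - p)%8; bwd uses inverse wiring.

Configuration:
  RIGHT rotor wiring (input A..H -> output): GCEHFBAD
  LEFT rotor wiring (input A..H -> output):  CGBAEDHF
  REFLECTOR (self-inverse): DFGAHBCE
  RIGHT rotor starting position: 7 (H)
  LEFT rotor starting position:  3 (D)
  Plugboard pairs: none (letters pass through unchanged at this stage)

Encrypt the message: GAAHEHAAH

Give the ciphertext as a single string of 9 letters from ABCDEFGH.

Answer: BFHGGGCDC

Derivation:
Char 1 ('G'): step: R->0, L->4 (L advanced); G->plug->G->R->A->L->A->refl->D->L'->C->R'->B->plug->B
Char 2 ('A'): step: R->1, L=4; A->plug->A->R->B->L->H->refl->E->L'->H->R'->F->plug->F
Char 3 ('A'): step: R->2, L=4; A->plug->A->R->C->L->D->refl->A->L'->A->R'->H->plug->H
Char 4 ('H'): step: R->3, L=4; H->plug->H->R->B->L->H->refl->E->L'->H->R'->G->plug->G
Char 5 ('E'): step: R->4, L=4; E->plug->E->R->C->L->D->refl->A->L'->A->R'->G->plug->G
Char 6 ('H'): step: R->5, L=4; H->plug->H->R->A->L->A->refl->D->L'->C->R'->G->plug->G
Char 7 ('A'): step: R->6, L=4; A->plug->A->R->C->L->D->refl->A->L'->A->R'->C->plug->C
Char 8 ('A'): step: R->7, L=4; A->plug->A->R->E->L->G->refl->C->L'->F->R'->D->plug->D
Char 9 ('H'): step: R->0, L->5 (L advanced); H->plug->H->R->D->L->F->refl->B->L'->E->R'->C->plug->C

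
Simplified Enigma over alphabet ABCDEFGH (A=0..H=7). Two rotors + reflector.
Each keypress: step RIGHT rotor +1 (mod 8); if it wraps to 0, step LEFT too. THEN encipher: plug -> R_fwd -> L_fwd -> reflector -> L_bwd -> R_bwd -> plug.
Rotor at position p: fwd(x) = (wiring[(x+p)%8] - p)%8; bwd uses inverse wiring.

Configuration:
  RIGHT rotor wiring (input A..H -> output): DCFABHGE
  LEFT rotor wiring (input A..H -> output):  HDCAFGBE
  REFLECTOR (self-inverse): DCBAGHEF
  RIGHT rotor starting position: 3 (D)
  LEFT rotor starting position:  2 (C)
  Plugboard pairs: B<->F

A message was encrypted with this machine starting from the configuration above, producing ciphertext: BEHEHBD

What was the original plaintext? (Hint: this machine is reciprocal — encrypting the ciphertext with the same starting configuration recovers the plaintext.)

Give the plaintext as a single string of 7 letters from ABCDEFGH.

Char 1 ('B'): step: R->4, L=2; B->plug->F->R->G->L->F->refl->H->L'->E->R'->H->plug->H
Char 2 ('E'): step: R->5, L=2; E->plug->E->R->F->L->C->refl->B->L'->H->R'->C->plug->C
Char 3 ('H'): step: R->6, L=2; H->plug->H->R->B->L->G->refl->E->L'->D->R'->G->plug->G
Char 4 ('E'): step: R->7, L=2; E->plug->E->R->B->L->G->refl->E->L'->D->R'->C->plug->C
Char 5 ('H'): step: R->0, L->3 (L advanced); H->plug->H->R->E->L->B->refl->C->L'->B->R'->E->plug->E
Char 6 ('B'): step: R->1, L=3; B->plug->F->R->F->L->E->refl->G->L'->D->R'->G->plug->G
Char 7 ('D'): step: R->2, L=3; D->plug->D->R->F->L->E->refl->G->L'->D->R'->A->plug->A

Answer: HCGCEGA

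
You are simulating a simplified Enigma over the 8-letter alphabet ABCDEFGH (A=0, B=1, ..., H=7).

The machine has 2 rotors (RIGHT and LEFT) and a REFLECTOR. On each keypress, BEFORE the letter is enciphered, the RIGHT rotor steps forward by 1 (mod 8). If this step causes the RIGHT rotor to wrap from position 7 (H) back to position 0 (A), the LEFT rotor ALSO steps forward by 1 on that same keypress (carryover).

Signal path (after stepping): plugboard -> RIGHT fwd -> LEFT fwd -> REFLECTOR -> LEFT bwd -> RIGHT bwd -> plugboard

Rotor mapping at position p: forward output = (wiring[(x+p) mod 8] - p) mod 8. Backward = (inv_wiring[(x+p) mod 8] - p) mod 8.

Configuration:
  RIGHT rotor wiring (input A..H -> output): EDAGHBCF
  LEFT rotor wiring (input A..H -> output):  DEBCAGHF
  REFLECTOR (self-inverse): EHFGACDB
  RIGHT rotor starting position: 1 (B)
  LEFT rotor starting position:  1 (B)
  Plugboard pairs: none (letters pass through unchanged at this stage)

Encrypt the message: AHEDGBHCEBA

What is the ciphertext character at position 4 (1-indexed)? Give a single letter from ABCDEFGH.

Char 1 ('A'): step: R->2, L=1; A->plug->A->R->G->L->E->refl->A->L'->B->R'->H->plug->H
Char 2 ('H'): step: R->3, L=1; H->plug->H->R->F->L->G->refl->D->L'->A->R'->G->plug->G
Char 3 ('E'): step: R->4, L=1; E->plug->E->R->A->L->D->refl->G->L'->F->R'->B->plug->B
Char 4 ('D'): step: R->5, L=1; D->plug->D->R->H->L->C->refl->F->L'->E->R'->A->plug->A

A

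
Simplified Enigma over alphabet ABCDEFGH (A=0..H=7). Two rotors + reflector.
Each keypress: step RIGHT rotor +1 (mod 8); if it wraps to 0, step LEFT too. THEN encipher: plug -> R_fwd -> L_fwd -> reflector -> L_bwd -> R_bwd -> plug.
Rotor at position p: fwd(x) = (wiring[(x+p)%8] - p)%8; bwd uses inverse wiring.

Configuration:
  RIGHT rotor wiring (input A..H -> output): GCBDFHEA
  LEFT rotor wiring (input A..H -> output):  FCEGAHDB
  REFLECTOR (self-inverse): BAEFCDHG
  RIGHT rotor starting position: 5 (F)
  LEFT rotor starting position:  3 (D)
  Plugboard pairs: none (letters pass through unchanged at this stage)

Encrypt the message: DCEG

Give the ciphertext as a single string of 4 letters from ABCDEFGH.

Answer: ABBB

Derivation:
Char 1 ('D'): step: R->6, L=3; D->plug->D->R->E->L->G->refl->H->L'->G->R'->A->plug->A
Char 2 ('C'): step: R->7, L=3; C->plug->C->R->D->L->A->refl->B->L'->H->R'->B->plug->B
Char 3 ('E'): step: R->0, L->4 (L advanced); E->plug->E->R->F->L->G->refl->H->L'->C->R'->B->plug->B
Char 4 ('G'): step: R->1, L=4; G->plug->G->R->H->L->C->refl->E->L'->A->R'->B->plug->B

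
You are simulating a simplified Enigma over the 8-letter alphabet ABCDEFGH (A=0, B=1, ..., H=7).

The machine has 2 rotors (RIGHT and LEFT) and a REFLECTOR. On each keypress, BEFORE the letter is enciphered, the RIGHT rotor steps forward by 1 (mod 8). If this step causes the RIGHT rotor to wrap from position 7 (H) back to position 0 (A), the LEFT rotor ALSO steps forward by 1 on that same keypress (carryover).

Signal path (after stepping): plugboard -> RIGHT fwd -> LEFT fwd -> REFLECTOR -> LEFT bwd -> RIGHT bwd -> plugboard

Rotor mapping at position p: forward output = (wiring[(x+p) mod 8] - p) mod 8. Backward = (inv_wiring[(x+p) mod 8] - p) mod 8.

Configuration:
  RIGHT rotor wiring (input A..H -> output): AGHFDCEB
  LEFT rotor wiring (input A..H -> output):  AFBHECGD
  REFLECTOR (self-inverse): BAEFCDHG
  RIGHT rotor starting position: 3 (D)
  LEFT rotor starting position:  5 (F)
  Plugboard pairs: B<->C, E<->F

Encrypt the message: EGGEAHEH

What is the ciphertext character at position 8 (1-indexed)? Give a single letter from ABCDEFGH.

Char 1 ('E'): step: R->4, L=5; E->plug->F->R->C->L->G->refl->H->L'->H->R'->A->plug->A
Char 2 ('G'): step: R->5, L=5; G->plug->G->R->A->L->F->refl->D->L'->D->R'->D->plug->D
Char 3 ('G'): step: R->6, L=5; G->plug->G->R->F->L->E->refl->C->L'->G->R'->A->plug->A
Char 4 ('E'): step: R->7, L=5; E->plug->F->R->E->L->A->refl->B->L'->B->R'->B->plug->C
Char 5 ('A'): step: R->0, L->6 (L advanced); A->plug->A->R->A->L->A->refl->B->L'->F->R'->D->plug->D
Char 6 ('H'): step: R->1, L=6; H->plug->H->R->H->L->E->refl->C->L'->C->R'->D->plug->D
Char 7 ('E'): step: R->2, L=6; E->plug->F->R->H->L->E->refl->C->L'->C->R'->E->plug->F
Char 8 ('H'): step: R->3, L=6; H->plug->H->R->E->L->D->refl->F->L'->B->R'->D->plug->D

D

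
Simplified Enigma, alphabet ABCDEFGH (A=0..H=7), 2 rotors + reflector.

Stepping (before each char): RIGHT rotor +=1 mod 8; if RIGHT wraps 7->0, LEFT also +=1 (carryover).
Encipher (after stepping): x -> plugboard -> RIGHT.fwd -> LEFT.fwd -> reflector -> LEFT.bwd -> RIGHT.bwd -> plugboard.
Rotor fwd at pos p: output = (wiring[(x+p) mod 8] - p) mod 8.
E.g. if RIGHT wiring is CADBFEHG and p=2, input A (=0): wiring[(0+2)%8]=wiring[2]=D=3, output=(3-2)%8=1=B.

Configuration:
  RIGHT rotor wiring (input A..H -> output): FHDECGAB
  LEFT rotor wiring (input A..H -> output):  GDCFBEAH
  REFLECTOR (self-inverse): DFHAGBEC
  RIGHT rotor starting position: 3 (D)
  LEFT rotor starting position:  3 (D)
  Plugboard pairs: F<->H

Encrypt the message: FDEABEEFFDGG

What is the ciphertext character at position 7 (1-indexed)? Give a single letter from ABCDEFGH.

Char 1 ('F'): step: R->4, L=3; F->plug->H->R->A->L->C->refl->H->L'->H->R'->G->plug->G
Char 2 ('D'): step: R->5, L=3; D->plug->D->R->A->L->C->refl->H->L'->H->R'->G->plug->G
Char 3 ('E'): step: R->6, L=3; E->plug->E->R->F->L->D->refl->A->L'->G->R'->F->plug->H
Char 4 ('A'): step: R->7, L=3; A->plug->A->R->C->L->B->refl->F->L'->D->R'->F->plug->H
Char 5 ('B'): step: R->0, L->4 (L advanced); B->plug->B->R->H->L->B->refl->F->L'->A->R'->G->plug->G
Char 6 ('E'): step: R->1, L=4; E->plug->E->R->F->L->H->refl->C->L'->E->R'->H->plug->F
Char 7 ('E'): step: R->2, L=4; E->plug->E->R->G->L->G->refl->E->L'->C->R'->B->plug->B

B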